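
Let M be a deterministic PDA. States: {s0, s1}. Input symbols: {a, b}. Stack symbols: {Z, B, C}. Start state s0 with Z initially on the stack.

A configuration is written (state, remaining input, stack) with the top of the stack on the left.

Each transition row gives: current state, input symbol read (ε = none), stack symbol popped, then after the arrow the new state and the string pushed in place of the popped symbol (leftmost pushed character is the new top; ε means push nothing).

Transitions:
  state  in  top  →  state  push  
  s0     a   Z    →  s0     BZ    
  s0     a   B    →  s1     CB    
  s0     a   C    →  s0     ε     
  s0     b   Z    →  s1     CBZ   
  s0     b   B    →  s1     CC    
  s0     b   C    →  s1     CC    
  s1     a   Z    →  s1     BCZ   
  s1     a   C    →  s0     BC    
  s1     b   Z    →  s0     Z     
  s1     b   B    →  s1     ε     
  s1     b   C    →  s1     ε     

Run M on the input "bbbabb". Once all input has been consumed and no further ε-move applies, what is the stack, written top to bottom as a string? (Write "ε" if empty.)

Z

(s0, bbbabb, Z)
  read b, top Z: go to s1, push CBZ → (s1, bbabb, CBZ)
  read b, top C: go to s1, push ε → (s1, babb, BZ)
  read b, top B: go to s1, push ε → (s1, abb, Z)
  read a, top Z: go to s1, push BCZ → (s1, bb, BCZ)
  read b, top B: go to s1, push ε → (s1, b, CZ)
  read b, top C: go to s1, push ε → (s1, ε, Z)
All input consumed in state s1 with stack Z.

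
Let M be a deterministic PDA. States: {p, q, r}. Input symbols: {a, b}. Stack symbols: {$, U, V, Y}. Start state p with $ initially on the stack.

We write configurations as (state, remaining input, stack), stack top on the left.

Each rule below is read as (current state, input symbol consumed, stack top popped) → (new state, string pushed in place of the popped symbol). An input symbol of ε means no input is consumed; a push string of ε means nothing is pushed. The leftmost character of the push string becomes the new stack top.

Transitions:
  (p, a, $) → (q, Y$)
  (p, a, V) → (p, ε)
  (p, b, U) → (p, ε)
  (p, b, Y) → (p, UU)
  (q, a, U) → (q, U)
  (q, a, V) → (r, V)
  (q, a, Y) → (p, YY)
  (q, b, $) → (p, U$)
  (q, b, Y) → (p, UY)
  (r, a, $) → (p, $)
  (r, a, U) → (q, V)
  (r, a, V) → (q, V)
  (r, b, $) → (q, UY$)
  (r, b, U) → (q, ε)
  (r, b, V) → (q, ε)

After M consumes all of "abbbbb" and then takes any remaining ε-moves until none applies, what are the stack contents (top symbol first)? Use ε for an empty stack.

(p, abbbbb, $) ⊢ (q, bbbbb, Y$) ⊢ (p, bbbb, UY$) ⊢ (p, bbb, Y$) ⊢ (p, bb, UU$) ⊢ (p, b, U$) ⊢ (p, ε, $)
All input consumed in state p with stack $.

$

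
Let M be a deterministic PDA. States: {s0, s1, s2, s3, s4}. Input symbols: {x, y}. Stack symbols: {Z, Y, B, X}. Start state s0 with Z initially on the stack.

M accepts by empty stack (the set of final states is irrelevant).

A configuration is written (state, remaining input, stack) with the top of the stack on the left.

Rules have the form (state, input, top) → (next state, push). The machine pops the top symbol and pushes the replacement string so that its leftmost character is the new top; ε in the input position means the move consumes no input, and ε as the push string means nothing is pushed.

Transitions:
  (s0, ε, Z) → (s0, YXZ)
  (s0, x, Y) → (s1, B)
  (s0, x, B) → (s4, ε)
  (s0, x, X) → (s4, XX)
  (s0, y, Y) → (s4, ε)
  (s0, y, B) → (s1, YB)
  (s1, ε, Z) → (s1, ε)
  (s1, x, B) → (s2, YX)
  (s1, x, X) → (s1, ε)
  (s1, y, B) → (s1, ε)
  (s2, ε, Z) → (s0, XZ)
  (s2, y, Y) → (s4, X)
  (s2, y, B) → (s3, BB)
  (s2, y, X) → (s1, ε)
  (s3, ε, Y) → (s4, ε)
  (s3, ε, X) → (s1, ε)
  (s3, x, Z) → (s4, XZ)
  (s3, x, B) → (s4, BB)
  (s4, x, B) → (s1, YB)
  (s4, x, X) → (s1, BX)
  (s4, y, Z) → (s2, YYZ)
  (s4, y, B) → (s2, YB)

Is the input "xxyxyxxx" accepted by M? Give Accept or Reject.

Accept

(s0, xxyxyxxx, Z)
  ε-move, top Z: go to s0, push YXZ → (s0, xxyxyxxx, YXZ)
  read x, top Y: go to s1, push B → (s1, xyxyxxx, BXZ)
  read x, top B: go to s2, push YX → (s2, yxyxxx, YXXZ)
  read y, top Y: go to s4, push X → (s4, xyxxx, XXXZ)
  read x, top X: go to s1, push BX → (s1, yxxx, BXXXZ)
  read y, top B: go to s1, push ε → (s1, xxx, XXXZ)
  read x, top X: go to s1, push ε → (s1, xx, XXZ)
  read x, top X: go to s1, push ε → (s1, x, XZ)
  read x, top X: go to s1, push ε → (s1, ε, Z)
  ε-move, top Z: go to s1, push ε → (s1, ε, ε)
All input consumed and the stack is empty.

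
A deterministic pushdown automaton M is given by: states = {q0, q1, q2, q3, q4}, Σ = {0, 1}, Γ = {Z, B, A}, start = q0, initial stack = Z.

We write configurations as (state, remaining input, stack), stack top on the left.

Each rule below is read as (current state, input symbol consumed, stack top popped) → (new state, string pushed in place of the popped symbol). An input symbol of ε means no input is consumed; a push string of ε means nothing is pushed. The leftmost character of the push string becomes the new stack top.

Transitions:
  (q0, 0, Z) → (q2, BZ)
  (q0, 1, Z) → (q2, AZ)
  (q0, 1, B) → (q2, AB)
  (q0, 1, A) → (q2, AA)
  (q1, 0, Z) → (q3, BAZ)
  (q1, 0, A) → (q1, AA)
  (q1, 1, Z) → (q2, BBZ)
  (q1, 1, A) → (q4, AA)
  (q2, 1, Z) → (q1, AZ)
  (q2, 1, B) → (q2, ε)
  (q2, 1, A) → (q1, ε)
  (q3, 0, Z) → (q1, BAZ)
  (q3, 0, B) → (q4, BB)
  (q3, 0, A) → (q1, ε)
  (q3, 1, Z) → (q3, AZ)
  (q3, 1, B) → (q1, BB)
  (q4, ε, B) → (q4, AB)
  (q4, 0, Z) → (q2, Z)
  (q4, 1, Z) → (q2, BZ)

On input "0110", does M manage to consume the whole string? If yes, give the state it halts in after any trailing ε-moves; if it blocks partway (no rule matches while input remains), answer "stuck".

q1

(q0, 0110, Z) ⊢ (q2, 110, BZ) ⊢ (q2, 10, Z) ⊢ (q1, 0, AZ) ⊢ (q1, ε, AAZ)
All input consumed; M is in state q1.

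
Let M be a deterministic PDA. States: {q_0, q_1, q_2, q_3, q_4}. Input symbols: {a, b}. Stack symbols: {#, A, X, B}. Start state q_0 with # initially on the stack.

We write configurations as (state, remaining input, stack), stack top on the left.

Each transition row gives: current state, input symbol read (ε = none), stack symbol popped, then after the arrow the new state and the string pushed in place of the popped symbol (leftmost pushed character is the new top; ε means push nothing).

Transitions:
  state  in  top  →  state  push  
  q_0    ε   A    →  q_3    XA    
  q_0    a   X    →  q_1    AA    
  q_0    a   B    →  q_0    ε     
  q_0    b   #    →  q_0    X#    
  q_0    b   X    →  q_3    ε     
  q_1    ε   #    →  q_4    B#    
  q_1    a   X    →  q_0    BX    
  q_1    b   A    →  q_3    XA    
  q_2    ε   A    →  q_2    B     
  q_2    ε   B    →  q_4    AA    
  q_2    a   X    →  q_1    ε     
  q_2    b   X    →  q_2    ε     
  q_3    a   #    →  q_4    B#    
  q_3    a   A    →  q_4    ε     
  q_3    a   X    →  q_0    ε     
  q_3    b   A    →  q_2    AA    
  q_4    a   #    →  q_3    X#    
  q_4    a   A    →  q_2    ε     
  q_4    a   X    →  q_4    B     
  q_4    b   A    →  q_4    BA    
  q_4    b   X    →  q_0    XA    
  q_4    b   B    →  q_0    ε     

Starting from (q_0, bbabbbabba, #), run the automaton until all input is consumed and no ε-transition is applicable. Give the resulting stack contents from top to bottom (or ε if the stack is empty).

AA#

(q_0, bbabbbabba, #) ⊢ (q_0, babbbabba, X#) ⊢ (q_3, abbbabba, #) ⊢ (q_4, bbbabba, B#) ⊢ (q_0, bbabba, #) ⊢ (q_0, babba, X#) ⊢ (q_3, abba, #) ⊢ (q_4, bba, B#) ⊢ (q_0, ba, #) ⊢ (q_0, a, X#) ⊢ (q_1, ε, AA#)
All input consumed in state q_1 with stack AA#.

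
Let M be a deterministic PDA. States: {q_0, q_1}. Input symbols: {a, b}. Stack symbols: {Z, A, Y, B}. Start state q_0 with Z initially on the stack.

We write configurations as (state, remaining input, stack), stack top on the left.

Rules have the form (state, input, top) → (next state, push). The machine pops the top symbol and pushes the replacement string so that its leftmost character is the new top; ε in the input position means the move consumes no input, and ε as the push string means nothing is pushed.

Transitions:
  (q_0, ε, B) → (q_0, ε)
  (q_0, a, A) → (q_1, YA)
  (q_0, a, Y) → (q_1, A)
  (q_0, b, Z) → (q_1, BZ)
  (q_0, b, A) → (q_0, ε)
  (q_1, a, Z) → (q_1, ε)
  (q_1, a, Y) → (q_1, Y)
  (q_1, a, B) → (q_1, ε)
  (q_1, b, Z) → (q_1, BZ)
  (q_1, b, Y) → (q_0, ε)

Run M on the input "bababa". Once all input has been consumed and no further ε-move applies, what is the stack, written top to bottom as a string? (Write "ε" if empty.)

(q_0, bababa, Z)
  read b, top Z: go to q_1, push BZ → (q_1, ababa, BZ)
  read a, top B: go to q_1, push ε → (q_1, baba, Z)
  read b, top Z: go to q_1, push BZ → (q_1, aba, BZ)
  read a, top B: go to q_1, push ε → (q_1, ba, Z)
  read b, top Z: go to q_1, push BZ → (q_1, a, BZ)
  read a, top B: go to q_1, push ε → (q_1, ε, Z)
All input consumed in state q_1 with stack Z.

Z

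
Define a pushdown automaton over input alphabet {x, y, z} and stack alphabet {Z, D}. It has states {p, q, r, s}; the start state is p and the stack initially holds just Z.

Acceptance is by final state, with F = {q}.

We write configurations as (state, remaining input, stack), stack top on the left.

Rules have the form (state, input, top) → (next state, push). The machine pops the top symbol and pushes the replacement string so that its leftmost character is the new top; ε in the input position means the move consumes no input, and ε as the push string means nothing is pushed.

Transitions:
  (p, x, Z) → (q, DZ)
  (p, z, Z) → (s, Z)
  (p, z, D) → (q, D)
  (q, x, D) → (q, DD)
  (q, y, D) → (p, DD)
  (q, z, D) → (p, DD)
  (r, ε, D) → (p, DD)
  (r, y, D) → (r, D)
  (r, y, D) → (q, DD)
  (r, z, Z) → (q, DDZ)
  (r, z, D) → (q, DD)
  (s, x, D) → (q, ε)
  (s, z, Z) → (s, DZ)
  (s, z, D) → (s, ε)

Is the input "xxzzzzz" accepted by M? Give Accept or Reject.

Reject

No computation consumes all input and reaches a final state.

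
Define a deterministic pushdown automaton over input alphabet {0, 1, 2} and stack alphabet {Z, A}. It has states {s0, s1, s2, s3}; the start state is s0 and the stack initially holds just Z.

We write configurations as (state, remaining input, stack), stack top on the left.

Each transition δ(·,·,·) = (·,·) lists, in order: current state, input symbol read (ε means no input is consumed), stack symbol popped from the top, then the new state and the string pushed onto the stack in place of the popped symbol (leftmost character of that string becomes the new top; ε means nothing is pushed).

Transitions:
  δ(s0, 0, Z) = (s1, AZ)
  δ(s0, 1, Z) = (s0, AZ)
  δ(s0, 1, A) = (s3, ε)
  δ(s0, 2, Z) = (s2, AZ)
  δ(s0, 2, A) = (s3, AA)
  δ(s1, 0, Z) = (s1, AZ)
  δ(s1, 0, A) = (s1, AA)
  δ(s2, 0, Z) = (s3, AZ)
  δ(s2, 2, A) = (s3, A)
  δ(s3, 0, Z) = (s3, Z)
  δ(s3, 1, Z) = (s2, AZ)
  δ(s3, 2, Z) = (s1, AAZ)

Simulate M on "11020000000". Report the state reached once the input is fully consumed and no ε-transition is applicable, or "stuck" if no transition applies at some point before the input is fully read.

s1

(s0, 11020000000, Z)
  read 1, top Z: go to s0, push AZ → (s0, 1020000000, AZ)
  read 1, top A: go to s3, push ε → (s3, 020000000, Z)
  read 0, top Z: go to s3, push Z → (s3, 20000000, Z)
  read 2, top Z: go to s1, push AAZ → (s1, 0000000, AAZ)
  read 0, top A: go to s1, push AA → (s1, 000000, AAAZ)
  read 0, top A: go to s1, push AA → (s1, 00000, AAAAZ)
  read 0, top A: go to s1, push AA → (s1, 0000, AAAAAZ)
  read 0, top A: go to s1, push AA → (s1, 000, AAAAAAZ)
  read 0, top A: go to s1, push AA → (s1, 00, AAAAAAAZ)
  read 0, top A: go to s1, push AA → (s1, 0, AAAAAAAAZ)
  read 0, top A: go to s1, push AA → (s1, ε, AAAAAAAAAZ)
All input consumed; M is in state s1.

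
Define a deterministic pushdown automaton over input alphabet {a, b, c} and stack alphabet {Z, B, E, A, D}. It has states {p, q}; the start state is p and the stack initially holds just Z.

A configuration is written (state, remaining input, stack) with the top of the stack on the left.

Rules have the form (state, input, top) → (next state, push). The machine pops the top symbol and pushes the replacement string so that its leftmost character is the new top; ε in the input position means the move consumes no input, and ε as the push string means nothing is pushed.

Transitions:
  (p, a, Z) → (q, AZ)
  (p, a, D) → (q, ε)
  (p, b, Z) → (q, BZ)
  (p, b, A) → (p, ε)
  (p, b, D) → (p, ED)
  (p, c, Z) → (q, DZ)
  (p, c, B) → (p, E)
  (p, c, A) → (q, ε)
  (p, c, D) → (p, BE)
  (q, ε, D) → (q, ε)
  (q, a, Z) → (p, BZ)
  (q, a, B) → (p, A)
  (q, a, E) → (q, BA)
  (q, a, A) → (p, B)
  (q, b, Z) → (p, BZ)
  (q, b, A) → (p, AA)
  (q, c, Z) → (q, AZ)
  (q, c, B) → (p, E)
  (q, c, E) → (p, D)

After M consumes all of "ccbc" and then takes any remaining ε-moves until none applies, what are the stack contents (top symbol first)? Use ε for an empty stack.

(p, ccbc, Z) ⊢ (q, cbc, DZ) ⊢ (q, cbc, Z) ⊢ (q, bc, AZ) ⊢ (p, c, AAZ) ⊢ (q, ε, AZ)
All input consumed in state q with stack AZ.

AZ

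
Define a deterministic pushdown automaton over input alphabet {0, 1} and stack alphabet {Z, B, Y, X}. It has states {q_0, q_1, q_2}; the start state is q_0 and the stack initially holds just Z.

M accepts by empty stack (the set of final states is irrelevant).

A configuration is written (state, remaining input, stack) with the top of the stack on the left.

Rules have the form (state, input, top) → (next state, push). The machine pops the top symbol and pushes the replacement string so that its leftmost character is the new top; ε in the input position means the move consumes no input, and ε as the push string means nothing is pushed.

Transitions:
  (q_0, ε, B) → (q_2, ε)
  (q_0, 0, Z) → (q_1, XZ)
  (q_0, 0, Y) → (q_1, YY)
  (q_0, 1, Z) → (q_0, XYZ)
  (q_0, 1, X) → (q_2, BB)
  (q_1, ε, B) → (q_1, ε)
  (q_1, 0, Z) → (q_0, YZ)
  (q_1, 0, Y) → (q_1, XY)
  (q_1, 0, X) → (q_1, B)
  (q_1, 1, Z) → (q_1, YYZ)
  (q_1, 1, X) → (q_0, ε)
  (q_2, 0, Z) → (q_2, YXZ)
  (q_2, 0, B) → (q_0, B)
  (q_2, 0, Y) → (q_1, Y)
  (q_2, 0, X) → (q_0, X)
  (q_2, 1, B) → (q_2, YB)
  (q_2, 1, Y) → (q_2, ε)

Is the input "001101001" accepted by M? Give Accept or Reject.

Reject

(q_0, 001101001, Z)
  read 0, top Z: go to q_1, push XZ → (q_1, 01101001, XZ)
  read 0, top X: go to q_1, push B → (q_1, 1101001, BZ)
  ε-move, top B: go to q_1, push ε → (q_1, 1101001, Z)
  read 1, top Z: go to q_1, push YYZ → (q_1, 101001, YYZ)
No transition applies at (q_1, 101001, YYZ); input not fully consumed.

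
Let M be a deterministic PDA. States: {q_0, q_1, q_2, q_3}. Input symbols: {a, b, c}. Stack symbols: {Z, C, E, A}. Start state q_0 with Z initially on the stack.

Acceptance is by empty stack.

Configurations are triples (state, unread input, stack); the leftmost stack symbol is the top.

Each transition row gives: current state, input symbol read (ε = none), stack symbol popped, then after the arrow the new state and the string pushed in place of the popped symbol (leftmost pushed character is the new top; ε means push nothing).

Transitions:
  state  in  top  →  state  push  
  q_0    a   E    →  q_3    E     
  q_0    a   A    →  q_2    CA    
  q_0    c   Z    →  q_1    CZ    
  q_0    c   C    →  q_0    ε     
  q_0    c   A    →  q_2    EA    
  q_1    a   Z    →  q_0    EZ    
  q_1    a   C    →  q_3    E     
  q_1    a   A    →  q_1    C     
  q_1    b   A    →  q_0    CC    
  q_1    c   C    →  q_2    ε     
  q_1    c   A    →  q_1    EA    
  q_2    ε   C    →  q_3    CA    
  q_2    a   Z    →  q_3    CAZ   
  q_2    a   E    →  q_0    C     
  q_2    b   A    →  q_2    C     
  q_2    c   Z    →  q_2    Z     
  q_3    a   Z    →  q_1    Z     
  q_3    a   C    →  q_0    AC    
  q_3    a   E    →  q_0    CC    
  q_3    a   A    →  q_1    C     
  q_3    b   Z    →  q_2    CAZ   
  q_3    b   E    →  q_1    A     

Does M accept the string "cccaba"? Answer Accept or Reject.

(q_0, cccaba, Z)
  read c, top Z: go to q_1, push CZ → (q_1, ccaba, CZ)
  read c, top C: go to q_2, push ε → (q_2, caba, Z)
  read c, top Z: go to q_2, push Z → (q_2, aba, Z)
  read a, top Z: go to q_3, push CAZ → (q_3, ba, CAZ)
No transition applies at (q_3, ba, CAZ); input not fully consumed.

Reject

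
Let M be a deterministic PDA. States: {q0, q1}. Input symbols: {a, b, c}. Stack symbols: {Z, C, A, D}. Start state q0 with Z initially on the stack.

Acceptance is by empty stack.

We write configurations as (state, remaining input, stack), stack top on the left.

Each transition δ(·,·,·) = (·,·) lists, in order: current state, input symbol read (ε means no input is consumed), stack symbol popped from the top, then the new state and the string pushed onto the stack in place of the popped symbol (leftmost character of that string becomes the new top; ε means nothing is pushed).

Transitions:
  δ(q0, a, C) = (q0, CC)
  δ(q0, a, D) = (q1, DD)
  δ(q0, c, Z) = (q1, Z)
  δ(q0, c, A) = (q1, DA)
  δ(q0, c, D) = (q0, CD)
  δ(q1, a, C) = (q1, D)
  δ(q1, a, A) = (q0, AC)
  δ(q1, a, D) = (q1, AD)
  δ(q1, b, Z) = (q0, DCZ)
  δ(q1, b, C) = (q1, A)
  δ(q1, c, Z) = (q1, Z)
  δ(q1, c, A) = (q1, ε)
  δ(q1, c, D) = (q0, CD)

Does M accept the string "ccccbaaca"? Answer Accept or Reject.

(q0, ccccbaaca, Z)
  read c, top Z: go to q1, push Z → (q1, cccbaaca, Z)
  read c, top Z: go to q1, push Z → (q1, ccbaaca, Z)
  read c, top Z: go to q1, push Z → (q1, cbaaca, Z)
  read c, top Z: go to q1, push Z → (q1, baaca, Z)
  read b, top Z: go to q0, push DCZ → (q0, aaca, DCZ)
  read a, top D: go to q1, push DD → (q1, aca, DDCZ)
  read a, top D: go to q1, push AD → (q1, ca, ADDCZ)
  read c, top A: go to q1, push ε → (q1, a, DDCZ)
  read a, top D: go to q1, push AD → (q1, ε, ADDCZ)
All input consumed; stack is ADDCZ, not empty, and no further ε-move applies.

Reject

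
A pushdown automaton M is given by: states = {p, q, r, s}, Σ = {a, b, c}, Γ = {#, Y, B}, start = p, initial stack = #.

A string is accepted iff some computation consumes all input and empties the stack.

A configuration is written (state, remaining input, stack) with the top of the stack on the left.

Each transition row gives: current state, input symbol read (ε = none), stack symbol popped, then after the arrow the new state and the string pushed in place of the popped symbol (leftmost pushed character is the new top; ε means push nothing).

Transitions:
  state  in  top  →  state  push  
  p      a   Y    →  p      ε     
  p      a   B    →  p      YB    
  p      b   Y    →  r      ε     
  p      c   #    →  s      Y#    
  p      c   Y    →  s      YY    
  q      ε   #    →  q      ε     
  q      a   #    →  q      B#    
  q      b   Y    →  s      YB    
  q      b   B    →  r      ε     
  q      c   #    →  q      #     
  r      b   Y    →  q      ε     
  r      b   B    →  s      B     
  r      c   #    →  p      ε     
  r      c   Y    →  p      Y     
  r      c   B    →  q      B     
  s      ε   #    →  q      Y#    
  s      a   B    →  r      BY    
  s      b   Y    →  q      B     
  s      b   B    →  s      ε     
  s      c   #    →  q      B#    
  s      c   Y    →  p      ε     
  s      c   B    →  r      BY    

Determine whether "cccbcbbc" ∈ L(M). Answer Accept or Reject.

Reject

No computation consumes all input and empties the stack.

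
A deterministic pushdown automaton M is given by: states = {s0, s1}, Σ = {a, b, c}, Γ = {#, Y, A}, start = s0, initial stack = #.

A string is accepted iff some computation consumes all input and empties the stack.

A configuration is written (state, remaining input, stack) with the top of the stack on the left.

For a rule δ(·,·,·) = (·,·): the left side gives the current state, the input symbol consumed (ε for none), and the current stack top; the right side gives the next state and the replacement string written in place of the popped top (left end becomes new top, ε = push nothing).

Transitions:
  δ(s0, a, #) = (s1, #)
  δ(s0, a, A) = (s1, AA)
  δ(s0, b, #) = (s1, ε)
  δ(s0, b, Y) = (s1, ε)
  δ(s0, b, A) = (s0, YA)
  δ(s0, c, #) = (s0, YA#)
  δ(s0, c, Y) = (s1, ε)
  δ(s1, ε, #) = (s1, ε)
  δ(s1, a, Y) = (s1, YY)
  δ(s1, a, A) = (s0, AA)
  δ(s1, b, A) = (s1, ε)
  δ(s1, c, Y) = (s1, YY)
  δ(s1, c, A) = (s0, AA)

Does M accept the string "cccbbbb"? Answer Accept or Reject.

Accept

(s0, cccbbbb, #) ⊢ (s0, ccbbbb, YA#) ⊢ (s1, cbbbb, A#) ⊢ (s0, bbbb, AA#) ⊢ (s0, bbb, YAA#) ⊢ (s1, bb, AA#) ⊢ (s1, b, A#) ⊢ (s1, ε, #) ⊢ (s1, ε, ε)
All input consumed and the stack is empty.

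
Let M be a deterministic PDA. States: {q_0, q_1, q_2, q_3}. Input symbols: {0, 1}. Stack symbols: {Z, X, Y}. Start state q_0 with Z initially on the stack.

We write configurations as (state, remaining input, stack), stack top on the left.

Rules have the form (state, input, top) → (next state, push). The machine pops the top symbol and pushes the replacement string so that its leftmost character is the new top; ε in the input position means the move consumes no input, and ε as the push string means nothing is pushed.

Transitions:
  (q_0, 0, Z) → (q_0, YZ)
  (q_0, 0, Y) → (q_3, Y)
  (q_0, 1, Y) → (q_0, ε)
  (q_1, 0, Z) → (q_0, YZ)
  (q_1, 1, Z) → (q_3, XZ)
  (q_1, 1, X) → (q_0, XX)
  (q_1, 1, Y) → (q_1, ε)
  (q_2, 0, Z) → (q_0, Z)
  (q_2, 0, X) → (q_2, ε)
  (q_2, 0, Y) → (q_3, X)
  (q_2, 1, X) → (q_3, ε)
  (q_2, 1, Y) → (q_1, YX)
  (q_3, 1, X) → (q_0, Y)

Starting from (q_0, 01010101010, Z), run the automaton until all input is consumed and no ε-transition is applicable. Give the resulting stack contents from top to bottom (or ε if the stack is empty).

(q_0, 01010101010, Z) ⊢ (q_0, 1010101010, YZ) ⊢ (q_0, 010101010, Z) ⊢ (q_0, 10101010, YZ) ⊢ (q_0, 0101010, Z) ⊢ (q_0, 101010, YZ) ⊢ (q_0, 01010, Z) ⊢ (q_0, 1010, YZ) ⊢ (q_0, 010, Z) ⊢ (q_0, 10, YZ) ⊢ (q_0, 0, Z) ⊢ (q_0, ε, YZ)
All input consumed in state q_0 with stack YZ.

YZ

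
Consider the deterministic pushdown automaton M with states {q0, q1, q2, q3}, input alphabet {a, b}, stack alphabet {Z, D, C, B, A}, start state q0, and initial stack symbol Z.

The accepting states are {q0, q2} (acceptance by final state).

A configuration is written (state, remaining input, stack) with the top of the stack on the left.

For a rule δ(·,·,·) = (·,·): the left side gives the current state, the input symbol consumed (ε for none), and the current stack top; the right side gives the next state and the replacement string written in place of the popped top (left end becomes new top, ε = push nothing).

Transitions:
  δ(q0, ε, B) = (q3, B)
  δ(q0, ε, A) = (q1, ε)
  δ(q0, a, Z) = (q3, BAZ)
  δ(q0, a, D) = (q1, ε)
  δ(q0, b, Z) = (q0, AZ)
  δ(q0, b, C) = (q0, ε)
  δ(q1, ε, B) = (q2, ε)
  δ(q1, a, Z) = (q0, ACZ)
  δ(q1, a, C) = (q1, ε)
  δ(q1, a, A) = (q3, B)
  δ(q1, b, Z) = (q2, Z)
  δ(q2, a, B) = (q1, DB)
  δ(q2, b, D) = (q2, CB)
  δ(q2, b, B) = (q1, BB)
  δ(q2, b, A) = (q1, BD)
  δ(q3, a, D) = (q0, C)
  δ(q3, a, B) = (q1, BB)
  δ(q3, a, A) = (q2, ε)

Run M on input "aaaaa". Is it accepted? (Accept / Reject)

(q0, aaaaa, Z)
  read a, top Z: go to q3, push BAZ → (q3, aaaa, BAZ)
  read a, top B: go to q1, push BB → (q1, aaa, BBAZ)
  ε-move, top B: go to q2, push ε → (q2, aaa, BAZ)
  read a, top B: go to q1, push DB → (q1, aa, DBAZ)
No transition applies at (q1, aa, DBAZ); input not fully consumed.

Reject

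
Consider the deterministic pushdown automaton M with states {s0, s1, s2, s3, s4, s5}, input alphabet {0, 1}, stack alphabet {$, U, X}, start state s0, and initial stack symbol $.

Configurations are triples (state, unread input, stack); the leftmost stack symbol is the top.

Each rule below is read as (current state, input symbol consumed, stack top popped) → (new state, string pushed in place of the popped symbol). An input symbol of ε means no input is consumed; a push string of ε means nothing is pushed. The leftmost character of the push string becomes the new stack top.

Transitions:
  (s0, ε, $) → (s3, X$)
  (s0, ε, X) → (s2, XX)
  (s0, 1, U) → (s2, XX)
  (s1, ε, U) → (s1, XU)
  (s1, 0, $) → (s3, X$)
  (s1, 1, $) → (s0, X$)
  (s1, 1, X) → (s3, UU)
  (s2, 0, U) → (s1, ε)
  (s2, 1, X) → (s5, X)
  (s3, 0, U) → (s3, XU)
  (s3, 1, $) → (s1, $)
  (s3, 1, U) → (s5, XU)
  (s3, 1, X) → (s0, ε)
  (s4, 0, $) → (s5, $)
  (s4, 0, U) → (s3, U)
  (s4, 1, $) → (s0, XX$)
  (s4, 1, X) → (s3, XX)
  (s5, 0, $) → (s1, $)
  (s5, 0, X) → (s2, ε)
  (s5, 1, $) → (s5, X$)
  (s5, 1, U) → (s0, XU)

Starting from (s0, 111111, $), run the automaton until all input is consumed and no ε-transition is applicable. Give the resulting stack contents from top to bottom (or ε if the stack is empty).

(s0, 111111, $) ⊢ (s3, 111111, X$) ⊢ (s0, 11111, $) ⊢ (s3, 11111, X$) ⊢ (s0, 1111, $) ⊢ (s3, 1111, X$) ⊢ (s0, 111, $) ⊢ (s3, 111, X$) ⊢ (s0, 11, $) ⊢ (s3, 11, X$) ⊢ (s0, 1, $) ⊢ (s3, 1, X$) ⊢ (s0, ε, $) ⊢ (s3, ε, X$)
All input consumed in state s3 with stack X$.

X$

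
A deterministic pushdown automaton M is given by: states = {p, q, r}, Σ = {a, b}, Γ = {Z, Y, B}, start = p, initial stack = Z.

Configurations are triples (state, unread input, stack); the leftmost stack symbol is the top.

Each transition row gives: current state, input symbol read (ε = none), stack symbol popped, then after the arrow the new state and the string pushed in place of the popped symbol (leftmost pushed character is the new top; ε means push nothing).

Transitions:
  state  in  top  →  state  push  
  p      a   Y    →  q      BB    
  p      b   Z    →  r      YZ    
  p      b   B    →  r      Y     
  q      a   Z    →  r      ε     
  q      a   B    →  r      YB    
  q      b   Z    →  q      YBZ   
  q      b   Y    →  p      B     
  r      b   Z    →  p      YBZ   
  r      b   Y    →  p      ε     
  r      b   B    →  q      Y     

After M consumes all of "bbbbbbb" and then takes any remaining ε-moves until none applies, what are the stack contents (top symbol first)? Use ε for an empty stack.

(p, bbbbbbb, Z)
  read b, top Z: go to r, push YZ → (r, bbbbbb, YZ)
  read b, top Y: go to p, push ε → (p, bbbbb, Z)
  read b, top Z: go to r, push YZ → (r, bbbb, YZ)
  read b, top Y: go to p, push ε → (p, bbb, Z)
  read b, top Z: go to r, push YZ → (r, bb, YZ)
  read b, top Y: go to p, push ε → (p, b, Z)
  read b, top Z: go to r, push YZ → (r, ε, YZ)
All input consumed in state r with stack YZ.

YZ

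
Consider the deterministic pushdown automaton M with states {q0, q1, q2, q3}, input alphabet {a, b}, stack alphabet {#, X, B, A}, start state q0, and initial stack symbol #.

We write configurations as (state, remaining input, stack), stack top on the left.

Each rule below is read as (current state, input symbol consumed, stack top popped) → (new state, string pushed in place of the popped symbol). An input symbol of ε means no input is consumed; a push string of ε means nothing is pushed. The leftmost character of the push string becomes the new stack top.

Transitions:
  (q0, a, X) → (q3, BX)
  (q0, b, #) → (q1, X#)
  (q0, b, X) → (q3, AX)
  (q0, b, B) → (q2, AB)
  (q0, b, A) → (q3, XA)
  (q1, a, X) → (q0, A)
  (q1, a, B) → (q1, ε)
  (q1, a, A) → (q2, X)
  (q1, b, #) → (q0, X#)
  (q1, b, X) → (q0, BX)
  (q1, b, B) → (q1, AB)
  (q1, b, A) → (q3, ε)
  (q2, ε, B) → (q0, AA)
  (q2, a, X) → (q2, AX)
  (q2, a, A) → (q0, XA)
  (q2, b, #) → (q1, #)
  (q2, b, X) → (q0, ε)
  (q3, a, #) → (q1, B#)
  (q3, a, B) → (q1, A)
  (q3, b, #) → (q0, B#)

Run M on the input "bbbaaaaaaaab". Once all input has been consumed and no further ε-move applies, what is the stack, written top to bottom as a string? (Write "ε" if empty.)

XAXXABX#

(q0, bbbaaaaaaaab, #) ⊢ (q1, bbaaaaaaaab, X#) ⊢ (q0, baaaaaaaab, BX#) ⊢ (q2, aaaaaaaab, ABX#) ⊢ (q0, aaaaaaab, XABX#) ⊢ (q3, aaaaaab, BXABX#) ⊢ (q1, aaaaab, AXABX#) ⊢ (q2, aaaab, XXABX#) ⊢ (q2, aaab, AXXABX#) ⊢ (q0, aab, XAXXABX#) ⊢ (q3, ab, BXAXXABX#) ⊢ (q1, b, AXAXXABX#) ⊢ (q3, ε, XAXXABX#)
All input consumed in state q3 with stack XAXXABX#.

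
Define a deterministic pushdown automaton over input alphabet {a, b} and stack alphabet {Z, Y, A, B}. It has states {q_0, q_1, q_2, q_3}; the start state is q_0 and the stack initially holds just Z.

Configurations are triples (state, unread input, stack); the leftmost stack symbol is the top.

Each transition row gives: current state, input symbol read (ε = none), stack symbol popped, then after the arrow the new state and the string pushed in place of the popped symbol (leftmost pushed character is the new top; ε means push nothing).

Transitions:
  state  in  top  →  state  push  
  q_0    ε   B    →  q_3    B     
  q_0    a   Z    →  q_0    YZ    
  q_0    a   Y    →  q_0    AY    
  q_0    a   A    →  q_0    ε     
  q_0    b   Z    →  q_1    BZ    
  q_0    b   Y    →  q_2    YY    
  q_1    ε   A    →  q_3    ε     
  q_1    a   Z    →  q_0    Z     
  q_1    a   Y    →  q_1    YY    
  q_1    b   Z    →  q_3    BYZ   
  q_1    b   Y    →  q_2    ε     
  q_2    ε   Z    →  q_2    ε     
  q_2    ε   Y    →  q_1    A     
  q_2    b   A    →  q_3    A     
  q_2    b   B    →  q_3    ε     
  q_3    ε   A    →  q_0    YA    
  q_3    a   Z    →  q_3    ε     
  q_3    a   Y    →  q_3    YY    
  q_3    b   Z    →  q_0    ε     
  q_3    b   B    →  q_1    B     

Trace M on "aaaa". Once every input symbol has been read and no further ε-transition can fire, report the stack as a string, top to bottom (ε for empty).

(q_0, aaaa, Z)
  read a, top Z: go to q_0, push YZ → (q_0, aaa, YZ)
  read a, top Y: go to q_0, push AY → (q_0, aa, AYZ)
  read a, top A: go to q_0, push ε → (q_0, a, YZ)
  read a, top Y: go to q_0, push AY → (q_0, ε, AYZ)
All input consumed in state q_0 with stack AYZ.

AYZ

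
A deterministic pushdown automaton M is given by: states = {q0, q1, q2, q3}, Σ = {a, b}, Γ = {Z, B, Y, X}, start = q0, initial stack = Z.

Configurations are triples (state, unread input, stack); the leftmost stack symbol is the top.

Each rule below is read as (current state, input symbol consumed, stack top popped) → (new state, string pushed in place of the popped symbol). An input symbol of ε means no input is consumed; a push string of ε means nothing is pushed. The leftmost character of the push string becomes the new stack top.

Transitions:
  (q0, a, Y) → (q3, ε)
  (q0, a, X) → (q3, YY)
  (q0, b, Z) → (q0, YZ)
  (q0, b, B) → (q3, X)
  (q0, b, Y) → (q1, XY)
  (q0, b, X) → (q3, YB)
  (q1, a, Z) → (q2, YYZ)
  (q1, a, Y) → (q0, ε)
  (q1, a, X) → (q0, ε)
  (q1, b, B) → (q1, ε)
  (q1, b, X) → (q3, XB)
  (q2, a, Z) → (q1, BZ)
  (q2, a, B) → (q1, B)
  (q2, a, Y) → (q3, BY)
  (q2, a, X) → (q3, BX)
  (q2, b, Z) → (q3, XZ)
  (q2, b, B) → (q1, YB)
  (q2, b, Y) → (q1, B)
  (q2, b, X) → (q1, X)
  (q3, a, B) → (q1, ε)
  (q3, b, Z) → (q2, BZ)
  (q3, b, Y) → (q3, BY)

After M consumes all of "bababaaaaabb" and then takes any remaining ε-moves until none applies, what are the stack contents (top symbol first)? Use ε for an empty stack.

YBZ

(q0, bababaaaaabb, Z)
  read b, top Z: go to q0, push YZ → (q0, ababaaaaabb, YZ)
  read a, top Y: go to q3, push ε → (q3, babaaaaabb, Z)
  read b, top Z: go to q2, push BZ → (q2, abaaaaabb, BZ)
  read a, top B: go to q1, push B → (q1, baaaaabb, BZ)
  read b, top B: go to q1, push ε → (q1, aaaaabb, Z)
  read a, top Z: go to q2, push YYZ → (q2, aaaabb, YYZ)
  read a, top Y: go to q3, push BY → (q3, aaabb, BYYZ)
  read a, top B: go to q1, push ε → (q1, aabb, YYZ)
  read a, top Y: go to q0, push ε → (q0, abb, YZ)
  read a, top Y: go to q3, push ε → (q3, bb, Z)
  read b, top Z: go to q2, push BZ → (q2, b, BZ)
  read b, top B: go to q1, push YB → (q1, ε, YBZ)
All input consumed in state q1 with stack YBZ.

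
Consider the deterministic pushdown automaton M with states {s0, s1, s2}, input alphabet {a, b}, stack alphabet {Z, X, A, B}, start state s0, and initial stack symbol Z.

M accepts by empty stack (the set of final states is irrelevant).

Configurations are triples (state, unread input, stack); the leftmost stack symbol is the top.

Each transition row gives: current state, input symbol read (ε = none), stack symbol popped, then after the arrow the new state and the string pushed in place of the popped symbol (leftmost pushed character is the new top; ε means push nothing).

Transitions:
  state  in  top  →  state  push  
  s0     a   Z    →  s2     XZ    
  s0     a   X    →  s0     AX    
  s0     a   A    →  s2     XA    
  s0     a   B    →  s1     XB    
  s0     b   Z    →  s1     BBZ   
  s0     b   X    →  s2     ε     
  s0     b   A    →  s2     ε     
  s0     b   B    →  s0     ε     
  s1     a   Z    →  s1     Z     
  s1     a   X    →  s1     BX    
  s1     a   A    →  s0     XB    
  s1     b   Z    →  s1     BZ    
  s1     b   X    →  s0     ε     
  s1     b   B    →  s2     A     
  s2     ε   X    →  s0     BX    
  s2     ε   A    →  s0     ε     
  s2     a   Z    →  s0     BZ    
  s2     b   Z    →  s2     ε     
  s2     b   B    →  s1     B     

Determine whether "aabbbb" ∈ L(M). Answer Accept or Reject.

(s0, aabbbb, Z)
  read a, top Z: go to s2, push XZ → (s2, abbbb, XZ)
  ε-move, top X: go to s0, push BX → (s0, abbbb, BXZ)
  read a, top B: go to s1, push XB → (s1, bbbb, XBXZ)
  read b, top X: go to s0, push ε → (s0, bbb, BXZ)
  read b, top B: go to s0, push ε → (s0, bb, XZ)
  read b, top X: go to s2, push ε → (s2, b, Z)
  read b, top Z: go to s2, push ε → (s2, ε, ε)
All input consumed and the stack is empty.

Accept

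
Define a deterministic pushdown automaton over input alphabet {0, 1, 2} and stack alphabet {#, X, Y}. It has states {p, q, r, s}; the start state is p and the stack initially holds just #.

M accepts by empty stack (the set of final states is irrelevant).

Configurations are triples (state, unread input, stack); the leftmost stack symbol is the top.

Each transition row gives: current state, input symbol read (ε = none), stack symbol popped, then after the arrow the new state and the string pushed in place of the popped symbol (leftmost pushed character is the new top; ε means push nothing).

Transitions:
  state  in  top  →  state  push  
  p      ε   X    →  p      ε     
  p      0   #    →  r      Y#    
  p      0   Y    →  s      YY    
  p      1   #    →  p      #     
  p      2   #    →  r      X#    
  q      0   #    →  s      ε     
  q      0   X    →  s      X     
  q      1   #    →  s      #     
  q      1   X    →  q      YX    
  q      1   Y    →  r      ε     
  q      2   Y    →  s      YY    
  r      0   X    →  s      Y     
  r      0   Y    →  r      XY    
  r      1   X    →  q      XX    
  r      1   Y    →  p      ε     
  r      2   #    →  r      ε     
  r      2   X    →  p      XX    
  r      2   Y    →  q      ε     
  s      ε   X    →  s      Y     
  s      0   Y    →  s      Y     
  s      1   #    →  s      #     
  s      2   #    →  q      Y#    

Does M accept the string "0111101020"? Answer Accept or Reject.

Accept

(p, 0111101020, #)
  read 0, top #: go to r, push Y# → (r, 111101020, Y#)
  read 1, top Y: go to p, push ε → (p, 11101020, #)
  read 1, top #: go to p, push # → (p, 1101020, #)
  read 1, top #: go to p, push # → (p, 101020, #)
  read 1, top #: go to p, push # → (p, 01020, #)
  read 0, top #: go to r, push Y# → (r, 1020, Y#)
  read 1, top Y: go to p, push ε → (p, 020, #)
  read 0, top #: go to r, push Y# → (r, 20, Y#)
  read 2, top Y: go to q, push ε → (q, 0, #)
  read 0, top #: go to s, push ε → (s, ε, ε)
All input consumed and the stack is empty.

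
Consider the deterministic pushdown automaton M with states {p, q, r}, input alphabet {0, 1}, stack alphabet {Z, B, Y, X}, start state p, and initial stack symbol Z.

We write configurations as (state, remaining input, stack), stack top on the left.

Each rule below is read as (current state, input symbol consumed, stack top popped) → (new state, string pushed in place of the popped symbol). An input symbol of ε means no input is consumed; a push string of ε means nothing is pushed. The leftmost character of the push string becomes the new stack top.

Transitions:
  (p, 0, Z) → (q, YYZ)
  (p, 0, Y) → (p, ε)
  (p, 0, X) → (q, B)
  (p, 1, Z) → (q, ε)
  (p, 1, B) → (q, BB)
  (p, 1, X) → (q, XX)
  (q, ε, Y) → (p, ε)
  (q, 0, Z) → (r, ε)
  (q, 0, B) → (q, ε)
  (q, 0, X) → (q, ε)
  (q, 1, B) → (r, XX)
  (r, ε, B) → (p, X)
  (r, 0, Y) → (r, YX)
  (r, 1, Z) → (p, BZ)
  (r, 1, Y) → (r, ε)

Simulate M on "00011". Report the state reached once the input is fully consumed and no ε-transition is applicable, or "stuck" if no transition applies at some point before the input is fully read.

stuck

(p, 00011, Z) ⊢ (q, 0011, YYZ) ⊢ (p, 0011, YZ) ⊢ (p, 011, Z) ⊢ (q, 11, YYZ) ⊢ (p, 11, YZ)
No transition for (p, 1, top Y); M blocks with input 11 remaining.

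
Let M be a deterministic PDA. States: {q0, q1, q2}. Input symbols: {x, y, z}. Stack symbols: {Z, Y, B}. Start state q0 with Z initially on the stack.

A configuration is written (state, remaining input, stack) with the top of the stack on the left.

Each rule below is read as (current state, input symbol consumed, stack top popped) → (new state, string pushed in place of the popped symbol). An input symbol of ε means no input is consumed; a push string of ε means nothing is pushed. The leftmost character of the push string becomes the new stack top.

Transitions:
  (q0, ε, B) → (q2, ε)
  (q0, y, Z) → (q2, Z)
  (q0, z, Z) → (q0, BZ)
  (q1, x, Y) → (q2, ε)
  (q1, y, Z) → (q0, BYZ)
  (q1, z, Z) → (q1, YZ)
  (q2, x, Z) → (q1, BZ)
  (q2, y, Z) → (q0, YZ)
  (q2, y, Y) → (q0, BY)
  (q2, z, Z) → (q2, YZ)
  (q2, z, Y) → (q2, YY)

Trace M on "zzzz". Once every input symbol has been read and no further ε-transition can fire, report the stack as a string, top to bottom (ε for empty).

YYYZ

(q0, zzzz, Z)
  read z, top Z: go to q0, push BZ → (q0, zzz, BZ)
  ε-move, top B: go to q2, push ε → (q2, zzz, Z)
  read z, top Z: go to q2, push YZ → (q2, zz, YZ)
  read z, top Y: go to q2, push YY → (q2, z, YYZ)
  read z, top Y: go to q2, push YY → (q2, ε, YYYZ)
All input consumed in state q2 with stack YYYZ.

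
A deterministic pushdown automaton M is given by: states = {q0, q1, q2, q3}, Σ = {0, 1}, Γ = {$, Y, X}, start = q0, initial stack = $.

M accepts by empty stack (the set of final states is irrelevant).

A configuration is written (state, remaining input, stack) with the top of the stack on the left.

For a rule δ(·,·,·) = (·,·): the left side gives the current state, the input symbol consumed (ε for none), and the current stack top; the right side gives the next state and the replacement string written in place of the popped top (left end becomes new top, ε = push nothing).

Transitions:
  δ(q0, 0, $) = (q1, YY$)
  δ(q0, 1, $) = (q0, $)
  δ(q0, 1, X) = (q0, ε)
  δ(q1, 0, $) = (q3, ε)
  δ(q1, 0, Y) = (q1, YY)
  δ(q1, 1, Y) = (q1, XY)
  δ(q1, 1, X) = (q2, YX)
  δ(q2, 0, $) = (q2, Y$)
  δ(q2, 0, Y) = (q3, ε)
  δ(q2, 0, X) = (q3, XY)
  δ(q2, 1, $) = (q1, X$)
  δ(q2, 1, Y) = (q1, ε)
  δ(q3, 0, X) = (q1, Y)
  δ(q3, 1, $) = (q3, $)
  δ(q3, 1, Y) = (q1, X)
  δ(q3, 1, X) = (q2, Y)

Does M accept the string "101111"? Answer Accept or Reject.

Reject

(q0, 101111, $)
  read 1, top $: go to q0, push $ → (q0, 01111, $)
  read 0, top $: go to q1, push YY$ → (q1, 1111, YY$)
  read 1, top Y: go to q1, push XY → (q1, 111, XYY$)
  read 1, top X: go to q2, push YX → (q2, 11, YXYY$)
  read 1, top Y: go to q1, push ε → (q1, 1, XYY$)
  read 1, top X: go to q2, push YX → (q2, ε, YXYY$)
All input consumed; stack is YXYY$, not empty, and no further ε-move applies.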